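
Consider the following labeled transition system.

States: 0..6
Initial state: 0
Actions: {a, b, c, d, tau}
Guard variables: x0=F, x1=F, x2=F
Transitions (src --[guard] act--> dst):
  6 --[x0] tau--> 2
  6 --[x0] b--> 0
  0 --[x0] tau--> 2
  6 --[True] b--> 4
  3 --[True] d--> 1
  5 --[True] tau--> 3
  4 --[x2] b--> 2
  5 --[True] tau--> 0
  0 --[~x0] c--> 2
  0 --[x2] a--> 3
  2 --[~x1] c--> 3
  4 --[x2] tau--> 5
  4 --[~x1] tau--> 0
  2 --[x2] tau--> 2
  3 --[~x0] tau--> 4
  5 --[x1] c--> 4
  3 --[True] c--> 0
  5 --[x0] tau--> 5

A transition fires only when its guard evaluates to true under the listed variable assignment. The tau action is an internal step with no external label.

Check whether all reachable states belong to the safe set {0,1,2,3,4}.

Safe = {0,1,2,3,4}
Reach set: {0,1,2,3,4}
  0: ✓
  1: ✓
  2: ✓
  3: ✓
  4: ✓

Answer: INVARIANT HOLDS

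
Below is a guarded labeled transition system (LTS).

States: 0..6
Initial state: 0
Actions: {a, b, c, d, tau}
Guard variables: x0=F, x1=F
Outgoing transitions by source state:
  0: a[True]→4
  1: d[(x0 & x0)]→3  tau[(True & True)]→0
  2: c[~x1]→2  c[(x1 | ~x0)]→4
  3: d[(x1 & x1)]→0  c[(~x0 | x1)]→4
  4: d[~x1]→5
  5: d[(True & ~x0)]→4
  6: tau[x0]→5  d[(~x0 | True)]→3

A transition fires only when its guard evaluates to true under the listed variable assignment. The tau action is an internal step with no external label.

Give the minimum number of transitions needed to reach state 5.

Answer: 2

Working:
Layered search for 5:
  L0 = {0}
  L1 = {4}
  L2 = {5}
5 enters at depth 2; path a·d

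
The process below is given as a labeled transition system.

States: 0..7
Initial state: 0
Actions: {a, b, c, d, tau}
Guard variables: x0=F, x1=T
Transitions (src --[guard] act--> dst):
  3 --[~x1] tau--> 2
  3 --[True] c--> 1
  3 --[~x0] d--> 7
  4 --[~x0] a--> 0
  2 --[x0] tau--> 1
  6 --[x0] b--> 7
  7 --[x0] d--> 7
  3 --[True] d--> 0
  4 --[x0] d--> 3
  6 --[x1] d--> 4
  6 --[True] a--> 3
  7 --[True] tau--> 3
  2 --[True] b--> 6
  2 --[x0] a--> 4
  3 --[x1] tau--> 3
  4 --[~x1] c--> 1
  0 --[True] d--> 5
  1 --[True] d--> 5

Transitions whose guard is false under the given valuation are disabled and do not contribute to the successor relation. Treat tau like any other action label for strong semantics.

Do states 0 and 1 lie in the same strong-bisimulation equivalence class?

Answer: BISIMILAR

Trace:
Refine partition for ~:
  P[0] = {{0,1,2,3,4,5,6,7}}
  P[1] = {{0,1},{2},{3},{4},{5},{6},{7}}
stable after 2 split(s): 7 block(s)
[0]={0,1}  [1]={0,1}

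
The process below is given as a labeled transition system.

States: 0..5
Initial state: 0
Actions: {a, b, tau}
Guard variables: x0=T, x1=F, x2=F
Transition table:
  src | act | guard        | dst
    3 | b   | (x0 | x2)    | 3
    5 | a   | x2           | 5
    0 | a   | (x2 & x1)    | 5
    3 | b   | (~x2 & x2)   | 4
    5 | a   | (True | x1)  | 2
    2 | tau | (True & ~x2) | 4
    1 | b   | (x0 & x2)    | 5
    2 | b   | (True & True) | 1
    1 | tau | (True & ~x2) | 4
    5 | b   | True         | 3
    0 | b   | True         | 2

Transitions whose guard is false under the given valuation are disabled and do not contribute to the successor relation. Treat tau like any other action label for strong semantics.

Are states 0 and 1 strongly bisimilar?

Bisimulation quotient by refinement:
  round 0: {{0,1,2,3,4,5}}
  round 1: {{0,3},{1},{2},{4},{5}}
  round 2: {{0},{1},{2},{3},{4},{5}}
stable after 3 split(s): 6 block(s)
[0]={0}  [1]={1}

Answer: NOT BISIMILAR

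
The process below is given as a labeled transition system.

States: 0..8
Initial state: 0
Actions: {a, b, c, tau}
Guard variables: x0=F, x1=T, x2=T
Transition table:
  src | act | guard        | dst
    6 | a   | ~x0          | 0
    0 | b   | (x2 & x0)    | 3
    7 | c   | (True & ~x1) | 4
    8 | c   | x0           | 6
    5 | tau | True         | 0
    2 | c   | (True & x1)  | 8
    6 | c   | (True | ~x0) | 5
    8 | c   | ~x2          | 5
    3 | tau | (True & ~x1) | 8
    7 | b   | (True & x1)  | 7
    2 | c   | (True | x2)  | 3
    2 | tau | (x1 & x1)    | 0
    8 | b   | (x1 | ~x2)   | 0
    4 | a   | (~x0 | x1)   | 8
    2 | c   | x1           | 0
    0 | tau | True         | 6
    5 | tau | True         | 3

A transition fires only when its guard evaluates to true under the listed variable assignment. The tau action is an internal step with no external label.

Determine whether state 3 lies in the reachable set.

Answer: REACHABLE

Working:
12 transition(s) survive guard evaluation.
depth 0: {0}
depth 1: {6}  cumulative {0,6}
depth 2: {5}  cumulative {0,5,6}
depth 3: {3}  cumulative {0,3,5,6}
R = {0,3,5,6}
Path to 3: tau·c·tau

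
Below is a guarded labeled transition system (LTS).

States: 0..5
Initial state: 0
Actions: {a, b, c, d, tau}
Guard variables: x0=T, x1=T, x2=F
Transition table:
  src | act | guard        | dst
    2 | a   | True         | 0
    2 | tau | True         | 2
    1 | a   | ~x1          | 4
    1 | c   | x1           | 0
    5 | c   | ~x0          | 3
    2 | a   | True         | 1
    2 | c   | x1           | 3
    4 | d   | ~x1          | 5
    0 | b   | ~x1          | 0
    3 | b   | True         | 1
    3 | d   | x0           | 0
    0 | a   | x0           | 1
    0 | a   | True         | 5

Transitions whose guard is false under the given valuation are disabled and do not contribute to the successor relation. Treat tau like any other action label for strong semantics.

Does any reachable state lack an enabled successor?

Answer: DEADLOCK at state 5

Analysis:
Reachable = {0,1,5}
  0: a→1  a→5  [2 out]
  1: c→0  [1 out]
  5: ∅  [deadlock]
Path to 5: a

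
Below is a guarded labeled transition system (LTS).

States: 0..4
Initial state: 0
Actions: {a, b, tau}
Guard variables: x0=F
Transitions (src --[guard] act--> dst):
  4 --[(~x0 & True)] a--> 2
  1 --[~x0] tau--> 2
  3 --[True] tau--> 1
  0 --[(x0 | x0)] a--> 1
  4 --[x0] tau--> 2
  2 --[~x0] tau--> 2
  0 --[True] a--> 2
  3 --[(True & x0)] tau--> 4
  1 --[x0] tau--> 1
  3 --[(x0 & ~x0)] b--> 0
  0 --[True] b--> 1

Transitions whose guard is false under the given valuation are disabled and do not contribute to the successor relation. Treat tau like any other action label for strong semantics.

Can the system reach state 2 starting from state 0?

6 transition(s) survive guard evaluation.
L0 = {0}
L1 = {1,2}  now seen {0,1,2}
R = {0,1,2}
Path to 2: a

Answer: REACHABLE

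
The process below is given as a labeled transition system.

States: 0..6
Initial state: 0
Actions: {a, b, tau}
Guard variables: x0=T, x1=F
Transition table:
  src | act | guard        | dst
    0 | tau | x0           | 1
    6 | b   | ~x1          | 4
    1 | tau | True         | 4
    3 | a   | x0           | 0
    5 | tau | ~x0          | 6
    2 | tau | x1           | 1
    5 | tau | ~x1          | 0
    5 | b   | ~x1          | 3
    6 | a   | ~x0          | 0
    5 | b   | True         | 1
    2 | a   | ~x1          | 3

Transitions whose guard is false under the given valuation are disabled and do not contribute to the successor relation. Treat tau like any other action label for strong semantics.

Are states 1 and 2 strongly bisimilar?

Answer: NOT BISIMILAR

Trace:
Compute ~ classes (split until stable):
  round 0: {{0,1,2,3,4,5,6}}
  round 1: {{0,1},{2,3},{4},{5},{6}}
  round 2: {{0},{1},{2},{3},{4},{5},{6}}
7 equivalence class(es) (converged in 3)
1∈{1}, 2∈{2}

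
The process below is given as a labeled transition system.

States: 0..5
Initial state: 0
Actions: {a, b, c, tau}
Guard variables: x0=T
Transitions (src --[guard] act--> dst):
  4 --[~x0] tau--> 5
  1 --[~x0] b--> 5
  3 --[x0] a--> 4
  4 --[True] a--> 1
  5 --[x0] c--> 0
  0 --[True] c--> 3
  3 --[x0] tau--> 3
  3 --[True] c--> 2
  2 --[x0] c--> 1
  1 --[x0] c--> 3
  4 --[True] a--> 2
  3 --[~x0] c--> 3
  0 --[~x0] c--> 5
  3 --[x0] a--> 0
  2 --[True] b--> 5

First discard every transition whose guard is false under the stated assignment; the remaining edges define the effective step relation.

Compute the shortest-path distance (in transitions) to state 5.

Answer: 3

Working:
Layered search for 5:
  L0 = {0}
  L1 = {3}
  L2 = {2,4}
  L3 = {1,5}
depth(5)=3, e.g. c·c·b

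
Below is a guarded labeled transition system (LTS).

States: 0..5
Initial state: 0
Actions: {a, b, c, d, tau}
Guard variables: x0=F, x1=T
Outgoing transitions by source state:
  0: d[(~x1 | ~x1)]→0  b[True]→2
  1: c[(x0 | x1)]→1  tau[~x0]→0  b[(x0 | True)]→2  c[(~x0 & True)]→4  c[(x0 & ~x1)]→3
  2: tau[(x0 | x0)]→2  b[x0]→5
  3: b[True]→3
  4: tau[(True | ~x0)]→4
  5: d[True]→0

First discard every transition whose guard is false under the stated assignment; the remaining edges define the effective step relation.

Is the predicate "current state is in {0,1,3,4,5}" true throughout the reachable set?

Allowed set {0,1,3,4,5}
R = {0,2}
  0: ✓
  2: VIOLATES
witness against invariant: b → 2

Answer: INVARIANT VIOLATED at state 2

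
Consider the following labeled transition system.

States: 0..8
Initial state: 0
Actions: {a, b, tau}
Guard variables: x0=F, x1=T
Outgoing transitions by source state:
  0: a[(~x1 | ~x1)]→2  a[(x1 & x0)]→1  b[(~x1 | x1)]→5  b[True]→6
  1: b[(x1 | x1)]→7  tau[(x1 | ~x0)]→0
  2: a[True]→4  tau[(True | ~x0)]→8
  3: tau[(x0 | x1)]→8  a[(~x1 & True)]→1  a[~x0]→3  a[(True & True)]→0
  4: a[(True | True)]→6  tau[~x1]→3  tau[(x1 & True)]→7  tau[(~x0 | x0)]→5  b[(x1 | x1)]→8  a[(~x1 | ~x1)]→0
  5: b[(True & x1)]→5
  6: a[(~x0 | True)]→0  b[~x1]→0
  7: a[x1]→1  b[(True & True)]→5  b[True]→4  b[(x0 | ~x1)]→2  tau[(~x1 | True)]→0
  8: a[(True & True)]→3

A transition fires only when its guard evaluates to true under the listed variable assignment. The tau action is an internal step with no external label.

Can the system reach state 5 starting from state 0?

Answer: REACHABLE

Working:
Guard filter leaves 20 enabled edge(s).
depth 0: {0}
depth 1: {5,6}  cumulative {0,5,6}
R = {0,5,6}
Path to 5: b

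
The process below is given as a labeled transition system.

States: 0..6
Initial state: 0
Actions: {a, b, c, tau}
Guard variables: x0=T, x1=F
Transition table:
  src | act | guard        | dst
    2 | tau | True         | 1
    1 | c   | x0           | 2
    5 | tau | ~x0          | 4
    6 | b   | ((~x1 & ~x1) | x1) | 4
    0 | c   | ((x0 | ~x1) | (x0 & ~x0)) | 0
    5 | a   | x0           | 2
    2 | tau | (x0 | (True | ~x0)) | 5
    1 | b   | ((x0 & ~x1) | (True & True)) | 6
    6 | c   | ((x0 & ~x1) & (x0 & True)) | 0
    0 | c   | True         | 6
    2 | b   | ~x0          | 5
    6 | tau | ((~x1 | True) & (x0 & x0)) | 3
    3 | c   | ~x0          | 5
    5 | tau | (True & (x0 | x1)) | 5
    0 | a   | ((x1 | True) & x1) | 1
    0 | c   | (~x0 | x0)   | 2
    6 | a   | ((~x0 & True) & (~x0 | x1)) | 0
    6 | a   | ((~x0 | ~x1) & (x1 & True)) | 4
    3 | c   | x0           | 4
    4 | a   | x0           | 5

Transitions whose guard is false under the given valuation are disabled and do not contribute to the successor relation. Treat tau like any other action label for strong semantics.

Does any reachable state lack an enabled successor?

Answer: DEADLOCK-FREE

Working:
Reachable = {0,1,2,3,4,5,6}
  0: c→0  c→2  c→6  [3 out]
  1: b→6  c→2  [2 out]
  2: tau→1  tau→5  [2 out]
  3: c→4  [1 out]
  4: a→5  [1 out]
  5: a→2  tau→5  [2 out]
  6: b→4  c→0  tau→3  [3 out]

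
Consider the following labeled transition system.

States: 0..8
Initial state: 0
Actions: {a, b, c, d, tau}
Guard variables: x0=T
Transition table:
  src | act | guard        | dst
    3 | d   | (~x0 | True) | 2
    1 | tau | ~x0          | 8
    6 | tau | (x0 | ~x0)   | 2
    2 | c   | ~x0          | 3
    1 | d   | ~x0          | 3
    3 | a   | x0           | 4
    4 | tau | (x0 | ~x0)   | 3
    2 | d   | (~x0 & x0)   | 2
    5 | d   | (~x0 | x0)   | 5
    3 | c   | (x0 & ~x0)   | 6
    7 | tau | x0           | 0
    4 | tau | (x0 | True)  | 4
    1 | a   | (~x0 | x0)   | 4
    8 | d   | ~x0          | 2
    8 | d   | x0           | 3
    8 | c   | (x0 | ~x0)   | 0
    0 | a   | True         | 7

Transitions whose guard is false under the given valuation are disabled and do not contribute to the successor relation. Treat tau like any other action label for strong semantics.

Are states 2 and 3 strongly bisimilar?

Answer: NOT BISIMILAR

Trace:
Bisimulation quotient by refinement:
  π0 = {{0,1,2,3,4,5,6,7,8}}
  π1 = {{0,1},{2},{3},{4,6,7},{5},{8}}
  π2 = {{0,1},{2},{3},{4},{5},{6},{7},{8}}
  π3 = {{0},{1},{2},{3},{4},{5},{6},{7},{8}}
Fixed point at round 4; 9 class(es).
2∈{2}, 3∈{3}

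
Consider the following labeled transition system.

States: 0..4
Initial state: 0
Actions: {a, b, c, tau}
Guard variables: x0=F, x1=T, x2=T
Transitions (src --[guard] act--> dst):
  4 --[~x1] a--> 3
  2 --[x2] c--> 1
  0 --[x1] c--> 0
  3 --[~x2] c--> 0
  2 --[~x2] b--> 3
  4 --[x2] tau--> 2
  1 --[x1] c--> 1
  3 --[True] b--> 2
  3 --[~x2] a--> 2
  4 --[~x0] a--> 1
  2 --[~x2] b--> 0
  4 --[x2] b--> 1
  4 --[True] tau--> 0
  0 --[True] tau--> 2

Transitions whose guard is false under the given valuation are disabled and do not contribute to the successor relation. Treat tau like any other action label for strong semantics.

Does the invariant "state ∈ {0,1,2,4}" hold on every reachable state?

Allowed set {0,1,2,4}
R = {0,1,2}
  0: safe
  1: safe
  2: safe

Answer: INVARIANT HOLDS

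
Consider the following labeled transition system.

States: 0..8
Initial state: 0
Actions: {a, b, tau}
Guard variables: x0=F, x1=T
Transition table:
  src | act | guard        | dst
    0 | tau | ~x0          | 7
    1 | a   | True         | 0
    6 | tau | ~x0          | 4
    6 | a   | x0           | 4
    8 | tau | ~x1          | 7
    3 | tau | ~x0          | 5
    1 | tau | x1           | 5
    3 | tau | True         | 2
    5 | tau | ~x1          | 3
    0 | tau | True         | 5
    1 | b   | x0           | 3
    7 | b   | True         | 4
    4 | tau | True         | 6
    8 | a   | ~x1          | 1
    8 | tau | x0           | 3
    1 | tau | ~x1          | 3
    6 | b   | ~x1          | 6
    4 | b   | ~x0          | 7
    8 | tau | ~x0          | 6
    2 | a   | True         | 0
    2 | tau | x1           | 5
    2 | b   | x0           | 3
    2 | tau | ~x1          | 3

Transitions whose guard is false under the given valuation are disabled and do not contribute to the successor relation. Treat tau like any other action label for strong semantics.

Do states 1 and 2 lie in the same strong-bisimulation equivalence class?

Answer: BISIMILAR

Analysis:
Refine partition for ~:
  P[0] = {{0,1,2,3,4,5,6,7,8}}
  P[1] = {{0,3,6,8},{1,2},{4},{5},{7}}
  P[2] = {{0},{1,2},{3},{4},{5},{6},{7},{8}}
8 equivalence class(es) (converged in 3)
class of 1: {1,2}; class of 2: {1,2}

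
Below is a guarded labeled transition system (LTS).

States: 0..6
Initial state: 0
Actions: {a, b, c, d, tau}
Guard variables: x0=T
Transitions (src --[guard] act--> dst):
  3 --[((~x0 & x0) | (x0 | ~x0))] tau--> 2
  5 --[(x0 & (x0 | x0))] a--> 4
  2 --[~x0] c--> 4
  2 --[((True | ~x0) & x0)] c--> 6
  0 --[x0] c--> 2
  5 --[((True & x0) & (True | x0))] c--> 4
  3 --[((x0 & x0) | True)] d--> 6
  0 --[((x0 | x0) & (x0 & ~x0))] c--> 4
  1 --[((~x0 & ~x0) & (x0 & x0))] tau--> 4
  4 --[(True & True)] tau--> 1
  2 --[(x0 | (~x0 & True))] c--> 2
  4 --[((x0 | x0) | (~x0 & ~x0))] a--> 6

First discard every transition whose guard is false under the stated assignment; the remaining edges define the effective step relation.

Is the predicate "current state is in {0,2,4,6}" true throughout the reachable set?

Answer: INVARIANT HOLDS

Analysis:
Inv-set: {0,2,4,6}
Reach set: {0,2,6}
  0: safe
  2: safe
  6: safe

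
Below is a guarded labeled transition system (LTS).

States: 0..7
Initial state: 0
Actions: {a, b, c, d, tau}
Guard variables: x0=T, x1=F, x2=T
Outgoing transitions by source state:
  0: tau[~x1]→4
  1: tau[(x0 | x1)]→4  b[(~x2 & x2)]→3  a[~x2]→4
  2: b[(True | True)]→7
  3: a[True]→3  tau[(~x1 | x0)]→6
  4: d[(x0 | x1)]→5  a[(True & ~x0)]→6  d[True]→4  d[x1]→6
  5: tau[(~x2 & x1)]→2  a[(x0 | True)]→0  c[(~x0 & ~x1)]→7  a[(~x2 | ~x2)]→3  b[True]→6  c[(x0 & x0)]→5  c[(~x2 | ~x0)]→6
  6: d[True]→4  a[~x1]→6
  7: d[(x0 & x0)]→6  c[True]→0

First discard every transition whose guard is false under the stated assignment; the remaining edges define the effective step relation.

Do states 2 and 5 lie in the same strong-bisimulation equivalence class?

Compute ~ classes (split until stable):
  P[0] = {{0,1,2,3,4,5,6,7}}
  P[1] = {{0,1},{2},{3},{4},{5},{6},{7}}
Fixed point at round 2; 7 class(es).
2∈{2}, 5∈{5}

Answer: NOT BISIMILAR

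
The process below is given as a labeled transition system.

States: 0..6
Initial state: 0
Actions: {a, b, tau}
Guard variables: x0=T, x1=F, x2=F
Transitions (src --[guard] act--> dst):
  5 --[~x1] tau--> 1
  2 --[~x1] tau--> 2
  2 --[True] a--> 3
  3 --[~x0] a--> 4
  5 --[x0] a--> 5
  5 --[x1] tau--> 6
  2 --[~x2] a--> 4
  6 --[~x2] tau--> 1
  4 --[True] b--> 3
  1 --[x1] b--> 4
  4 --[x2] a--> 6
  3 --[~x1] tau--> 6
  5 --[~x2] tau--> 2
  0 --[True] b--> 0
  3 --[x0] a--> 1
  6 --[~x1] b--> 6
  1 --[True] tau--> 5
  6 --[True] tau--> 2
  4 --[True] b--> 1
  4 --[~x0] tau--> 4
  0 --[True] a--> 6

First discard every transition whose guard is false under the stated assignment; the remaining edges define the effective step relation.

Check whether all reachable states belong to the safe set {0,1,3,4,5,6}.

Allowed set {0,1,3,4,5,6}
Reach set: {0,1,2,3,4,5,6}
  0: ✓
  1: ✓
  2: VIOLATES
  3: ✓
  4: ✓
  5: ✓
  6: ✓
reach 2 via a·tau — violates

Answer: INVARIANT VIOLATED at state 2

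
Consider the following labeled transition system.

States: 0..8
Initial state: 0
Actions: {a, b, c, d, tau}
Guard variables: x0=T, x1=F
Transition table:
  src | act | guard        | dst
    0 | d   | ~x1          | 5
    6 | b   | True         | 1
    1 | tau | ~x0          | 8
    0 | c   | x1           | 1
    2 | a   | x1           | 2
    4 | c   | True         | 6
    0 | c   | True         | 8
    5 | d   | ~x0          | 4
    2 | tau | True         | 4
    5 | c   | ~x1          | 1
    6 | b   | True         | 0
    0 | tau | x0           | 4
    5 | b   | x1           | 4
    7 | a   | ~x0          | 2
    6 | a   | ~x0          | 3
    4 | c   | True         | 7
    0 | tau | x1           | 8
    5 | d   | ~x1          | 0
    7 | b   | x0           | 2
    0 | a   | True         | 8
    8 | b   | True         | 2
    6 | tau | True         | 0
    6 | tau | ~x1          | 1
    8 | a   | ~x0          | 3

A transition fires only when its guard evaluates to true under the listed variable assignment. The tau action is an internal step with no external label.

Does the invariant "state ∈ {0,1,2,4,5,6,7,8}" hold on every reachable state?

Allowed set {0,1,2,4,5,6,7,8}
Reach set: {0,1,2,4,5,6,7,8}
  0: ok
  1: ok
  2: ok
  4: ok
  5: ok
  6: ok
  7: ok
  8: ok

Answer: INVARIANT HOLDS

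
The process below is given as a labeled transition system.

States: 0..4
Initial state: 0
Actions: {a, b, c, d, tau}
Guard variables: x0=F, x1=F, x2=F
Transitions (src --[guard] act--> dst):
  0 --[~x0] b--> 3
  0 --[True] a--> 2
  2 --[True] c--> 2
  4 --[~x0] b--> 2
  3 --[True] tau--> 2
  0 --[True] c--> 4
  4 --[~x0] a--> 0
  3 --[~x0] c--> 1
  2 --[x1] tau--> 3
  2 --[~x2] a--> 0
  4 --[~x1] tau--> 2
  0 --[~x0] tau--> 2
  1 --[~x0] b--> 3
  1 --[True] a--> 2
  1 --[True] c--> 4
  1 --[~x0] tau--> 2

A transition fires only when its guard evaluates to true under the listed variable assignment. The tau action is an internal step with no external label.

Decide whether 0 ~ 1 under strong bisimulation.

Answer: BISIMILAR

Trace:
Compute ~ classes (split until stable):
  π0 = {{0,1,2,3,4}}
  π1 = {{0,1},{2},{3},{4}}
stable after 2 split(s): 4 block(s)
class of 0: {0,1}; class of 1: {0,1}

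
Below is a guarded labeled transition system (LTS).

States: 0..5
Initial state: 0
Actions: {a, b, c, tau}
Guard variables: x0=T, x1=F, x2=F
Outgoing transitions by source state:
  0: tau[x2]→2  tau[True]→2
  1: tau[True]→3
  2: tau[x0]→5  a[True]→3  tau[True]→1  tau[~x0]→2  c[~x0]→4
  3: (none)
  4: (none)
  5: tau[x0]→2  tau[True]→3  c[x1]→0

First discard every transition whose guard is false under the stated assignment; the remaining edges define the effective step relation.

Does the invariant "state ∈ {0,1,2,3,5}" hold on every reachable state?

Answer: INVARIANT HOLDS

Working:
Inv-set: {0,1,2,3,5}
Reachable = {0,1,2,3,5}
  0: ✓
  1: ✓
  2: ✓
  3: ✓
  5: ✓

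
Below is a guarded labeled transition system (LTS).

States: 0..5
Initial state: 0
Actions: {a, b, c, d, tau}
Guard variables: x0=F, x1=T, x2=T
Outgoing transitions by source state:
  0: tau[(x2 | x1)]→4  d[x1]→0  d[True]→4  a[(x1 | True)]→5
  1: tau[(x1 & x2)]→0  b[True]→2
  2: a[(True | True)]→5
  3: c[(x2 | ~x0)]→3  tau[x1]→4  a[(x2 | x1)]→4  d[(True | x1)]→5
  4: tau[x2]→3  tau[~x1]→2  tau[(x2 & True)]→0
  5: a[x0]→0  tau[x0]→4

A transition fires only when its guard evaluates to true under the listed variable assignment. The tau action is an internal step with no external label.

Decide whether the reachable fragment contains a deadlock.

Answer: DEADLOCK at state 5

Trace:
R = {0,3,4,5}
  0: a→5  d→0  d→4  tau→4  [4 exit(s)]
  3: a→4  c→3  d→5  tau→4  [4 exit(s)]
  4: tau→0  tau→3  [2 exit(s)]
  5: ∅  [STUCK]
Path to 5: a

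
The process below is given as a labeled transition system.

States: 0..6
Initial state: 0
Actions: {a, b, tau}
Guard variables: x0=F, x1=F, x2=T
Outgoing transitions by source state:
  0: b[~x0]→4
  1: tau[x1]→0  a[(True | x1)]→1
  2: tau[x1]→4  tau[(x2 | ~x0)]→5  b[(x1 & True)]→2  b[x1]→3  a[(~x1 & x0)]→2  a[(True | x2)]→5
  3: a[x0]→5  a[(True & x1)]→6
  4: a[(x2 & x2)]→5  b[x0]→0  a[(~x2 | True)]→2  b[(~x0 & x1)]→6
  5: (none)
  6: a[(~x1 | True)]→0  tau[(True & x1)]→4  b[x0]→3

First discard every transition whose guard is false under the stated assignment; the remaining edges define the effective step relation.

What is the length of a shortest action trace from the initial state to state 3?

Breadth-first toward 3:
  Layer 0: {0}
  Layer 1: {4}
  Layer 2: {2,5}
3 never appears.

Answer: UNREACHABLE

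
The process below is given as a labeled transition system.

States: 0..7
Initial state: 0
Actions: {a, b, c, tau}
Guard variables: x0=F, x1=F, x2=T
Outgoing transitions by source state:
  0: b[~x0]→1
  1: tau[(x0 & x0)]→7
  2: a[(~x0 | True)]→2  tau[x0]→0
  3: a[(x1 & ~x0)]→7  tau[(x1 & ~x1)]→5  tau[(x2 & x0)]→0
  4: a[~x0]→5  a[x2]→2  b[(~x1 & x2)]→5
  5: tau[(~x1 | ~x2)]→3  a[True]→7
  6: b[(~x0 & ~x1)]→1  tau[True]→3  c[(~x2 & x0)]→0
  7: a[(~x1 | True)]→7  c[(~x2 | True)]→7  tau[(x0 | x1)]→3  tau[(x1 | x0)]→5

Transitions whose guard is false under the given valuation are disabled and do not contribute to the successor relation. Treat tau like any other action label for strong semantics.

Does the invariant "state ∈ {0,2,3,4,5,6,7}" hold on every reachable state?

Allowed set {0,2,3,4,5,6,7}
Reachable = {0,1}
  0: ok
  1: ✗ unsafe
reach 1 via b — violates

Answer: INVARIANT VIOLATED at state 1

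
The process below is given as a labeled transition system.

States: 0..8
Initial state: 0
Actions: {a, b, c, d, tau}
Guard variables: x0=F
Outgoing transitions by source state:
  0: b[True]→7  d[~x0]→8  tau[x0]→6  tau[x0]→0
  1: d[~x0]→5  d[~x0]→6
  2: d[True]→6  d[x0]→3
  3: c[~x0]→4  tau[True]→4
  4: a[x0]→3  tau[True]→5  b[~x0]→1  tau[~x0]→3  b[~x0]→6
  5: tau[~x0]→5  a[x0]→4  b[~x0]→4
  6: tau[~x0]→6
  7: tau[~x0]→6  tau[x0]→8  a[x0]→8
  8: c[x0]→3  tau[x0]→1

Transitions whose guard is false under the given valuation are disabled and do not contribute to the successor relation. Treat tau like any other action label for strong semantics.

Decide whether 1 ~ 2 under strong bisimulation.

Refine partition for ~:
  π0 = {{0,1,2,3,4,5,6,7,8}}
  π1 = {{0},{1,2},{3},{4,5},{6,7},{8}}
  π2 = {{0},{1},{2},{3},{4},{5},{6,7},{8}}
Fixed point at round 3; 8 class(es).
class of 1: {1}; class of 2: {2}

Answer: NOT BISIMILAR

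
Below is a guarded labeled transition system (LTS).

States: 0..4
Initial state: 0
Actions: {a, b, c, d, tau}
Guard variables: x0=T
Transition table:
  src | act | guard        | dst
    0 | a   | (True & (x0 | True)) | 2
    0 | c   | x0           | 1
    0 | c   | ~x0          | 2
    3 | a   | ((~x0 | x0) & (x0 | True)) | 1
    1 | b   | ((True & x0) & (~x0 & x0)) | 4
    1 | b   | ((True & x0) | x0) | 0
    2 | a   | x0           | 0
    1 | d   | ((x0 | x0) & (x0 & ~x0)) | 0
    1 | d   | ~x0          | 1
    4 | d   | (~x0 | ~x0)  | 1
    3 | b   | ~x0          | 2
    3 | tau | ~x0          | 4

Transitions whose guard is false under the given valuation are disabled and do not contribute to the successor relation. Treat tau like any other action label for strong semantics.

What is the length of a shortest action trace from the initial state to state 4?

Answer: UNREACHABLE

Analysis:
Breadth-first toward 4:
  L0 = {0}
  L1 = {1,2}
4 never appears.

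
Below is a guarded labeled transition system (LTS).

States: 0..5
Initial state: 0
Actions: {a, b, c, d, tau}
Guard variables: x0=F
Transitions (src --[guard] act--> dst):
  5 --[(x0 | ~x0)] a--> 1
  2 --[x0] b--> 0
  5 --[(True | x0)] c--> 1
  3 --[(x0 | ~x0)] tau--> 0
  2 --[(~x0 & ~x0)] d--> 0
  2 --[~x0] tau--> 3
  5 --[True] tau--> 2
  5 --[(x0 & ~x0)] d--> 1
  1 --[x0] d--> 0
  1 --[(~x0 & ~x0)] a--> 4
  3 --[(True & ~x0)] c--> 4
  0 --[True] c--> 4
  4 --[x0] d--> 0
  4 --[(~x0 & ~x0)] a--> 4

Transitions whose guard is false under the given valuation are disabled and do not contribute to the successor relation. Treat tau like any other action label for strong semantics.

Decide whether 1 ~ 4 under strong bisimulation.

Bisimulation quotient by refinement:
  π0 = {{0,1,2,3,4,5}}
  π1 = {{0},{1,4},{2},{3},{5}}
Fixed point at round 2; 5 class(es).
[1]={1,4}  [4]={1,4}

Answer: BISIMILAR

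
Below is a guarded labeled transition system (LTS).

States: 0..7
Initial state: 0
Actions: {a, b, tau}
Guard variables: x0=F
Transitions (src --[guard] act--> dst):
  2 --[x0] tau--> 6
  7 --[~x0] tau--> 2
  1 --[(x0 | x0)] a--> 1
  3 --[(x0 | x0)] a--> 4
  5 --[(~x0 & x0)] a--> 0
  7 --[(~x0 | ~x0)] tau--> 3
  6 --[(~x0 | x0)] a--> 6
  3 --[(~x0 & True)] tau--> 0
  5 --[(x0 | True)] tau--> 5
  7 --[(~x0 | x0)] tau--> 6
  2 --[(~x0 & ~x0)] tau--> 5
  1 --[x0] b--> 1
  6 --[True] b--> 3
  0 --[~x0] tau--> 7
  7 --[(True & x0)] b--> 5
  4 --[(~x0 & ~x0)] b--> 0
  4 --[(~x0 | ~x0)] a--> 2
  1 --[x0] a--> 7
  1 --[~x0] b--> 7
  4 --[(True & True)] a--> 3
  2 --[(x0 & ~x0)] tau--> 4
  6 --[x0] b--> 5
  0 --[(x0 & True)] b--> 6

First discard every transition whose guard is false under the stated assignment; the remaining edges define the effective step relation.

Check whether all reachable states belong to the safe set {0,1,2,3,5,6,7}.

Answer: INVARIANT HOLDS

Analysis:
Safe = {0,1,2,3,5,6,7}
R = {0,2,3,5,6,7}
  0: ✓
  2: ✓
  3: ✓
  5: ✓
  6: ✓
  7: ✓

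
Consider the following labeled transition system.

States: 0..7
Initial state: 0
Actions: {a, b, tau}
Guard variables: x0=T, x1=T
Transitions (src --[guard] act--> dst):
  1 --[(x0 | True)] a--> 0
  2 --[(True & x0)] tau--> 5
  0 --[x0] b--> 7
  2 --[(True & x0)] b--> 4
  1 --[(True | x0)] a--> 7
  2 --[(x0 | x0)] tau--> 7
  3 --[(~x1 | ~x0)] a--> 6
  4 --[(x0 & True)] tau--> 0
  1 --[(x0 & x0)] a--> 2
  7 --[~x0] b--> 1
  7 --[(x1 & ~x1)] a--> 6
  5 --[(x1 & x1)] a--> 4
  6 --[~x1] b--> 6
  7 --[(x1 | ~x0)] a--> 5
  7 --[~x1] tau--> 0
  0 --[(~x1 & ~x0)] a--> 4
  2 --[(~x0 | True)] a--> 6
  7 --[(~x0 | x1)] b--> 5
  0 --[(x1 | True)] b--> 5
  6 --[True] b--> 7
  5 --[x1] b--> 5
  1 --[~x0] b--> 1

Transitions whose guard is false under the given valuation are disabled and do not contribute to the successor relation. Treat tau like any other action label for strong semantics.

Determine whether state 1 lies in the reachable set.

Answer: UNREACHABLE

Trace:
15 transition(s) survive guard evaluation.
L0 = {0}
L1 = {5,7}  total {0,5,7}
L2 = {4}  total {0,4,5,7}
Reach set: {0,4,5,7}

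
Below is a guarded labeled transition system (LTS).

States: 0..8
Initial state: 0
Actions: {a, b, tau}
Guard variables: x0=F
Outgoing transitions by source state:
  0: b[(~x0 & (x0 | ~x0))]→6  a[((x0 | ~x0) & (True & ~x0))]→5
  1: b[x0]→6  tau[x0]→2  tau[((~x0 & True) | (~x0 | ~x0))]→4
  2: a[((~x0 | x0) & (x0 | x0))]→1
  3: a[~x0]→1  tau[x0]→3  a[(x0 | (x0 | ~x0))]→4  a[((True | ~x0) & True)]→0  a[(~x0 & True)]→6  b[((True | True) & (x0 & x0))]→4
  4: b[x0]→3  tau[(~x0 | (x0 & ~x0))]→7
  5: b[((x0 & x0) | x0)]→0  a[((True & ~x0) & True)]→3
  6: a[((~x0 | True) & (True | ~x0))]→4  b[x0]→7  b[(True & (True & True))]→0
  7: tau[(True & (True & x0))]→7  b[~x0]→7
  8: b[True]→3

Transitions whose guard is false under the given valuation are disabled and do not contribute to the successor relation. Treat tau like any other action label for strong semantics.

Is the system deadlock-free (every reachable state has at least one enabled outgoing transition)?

Answer: DEADLOCK-FREE

Trace:
Reachable = {0,1,3,4,5,6,7}
  0: a→5  b→6  [2 exit(s)]
  1: tau→4  [1 exit(s)]
  3: a→0  a→1  a→4  a→6  [4 exit(s)]
  4: tau→7  [1 exit(s)]
  5: a→3  [1 exit(s)]
  6: a→4  b→0  [2 exit(s)]
  7: b→7  [1 exit(s)]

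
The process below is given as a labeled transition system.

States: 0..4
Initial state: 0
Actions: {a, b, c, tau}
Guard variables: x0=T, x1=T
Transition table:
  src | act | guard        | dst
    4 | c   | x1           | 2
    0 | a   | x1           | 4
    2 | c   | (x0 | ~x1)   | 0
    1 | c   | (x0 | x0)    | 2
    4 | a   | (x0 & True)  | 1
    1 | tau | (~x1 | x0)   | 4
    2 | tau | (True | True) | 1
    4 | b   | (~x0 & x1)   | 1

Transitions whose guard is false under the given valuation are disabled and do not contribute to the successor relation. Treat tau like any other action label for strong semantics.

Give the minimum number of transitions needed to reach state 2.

Answer: 2

Working:
BFS to 2:
  depth 0: {0}
  depth 1: {4}
  depth 2: {1,2}
2 enters at depth 2; path a·c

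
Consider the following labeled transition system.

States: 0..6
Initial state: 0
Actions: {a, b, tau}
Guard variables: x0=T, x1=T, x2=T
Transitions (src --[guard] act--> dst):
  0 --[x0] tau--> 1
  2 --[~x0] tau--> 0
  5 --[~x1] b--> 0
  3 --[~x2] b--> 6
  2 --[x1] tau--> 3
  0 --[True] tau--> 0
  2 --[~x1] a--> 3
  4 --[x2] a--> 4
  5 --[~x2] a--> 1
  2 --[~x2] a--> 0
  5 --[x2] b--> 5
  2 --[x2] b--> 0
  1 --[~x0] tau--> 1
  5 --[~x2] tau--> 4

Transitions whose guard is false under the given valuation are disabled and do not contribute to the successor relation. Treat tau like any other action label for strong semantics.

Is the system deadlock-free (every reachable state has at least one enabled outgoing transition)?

Answer: DEADLOCK at state 1

Working:
Reach set: {0,1}
  0: tau→0  tau→1  [2 exit(s)]
  1: ∅  [STUCK]
trace reaching 1: tau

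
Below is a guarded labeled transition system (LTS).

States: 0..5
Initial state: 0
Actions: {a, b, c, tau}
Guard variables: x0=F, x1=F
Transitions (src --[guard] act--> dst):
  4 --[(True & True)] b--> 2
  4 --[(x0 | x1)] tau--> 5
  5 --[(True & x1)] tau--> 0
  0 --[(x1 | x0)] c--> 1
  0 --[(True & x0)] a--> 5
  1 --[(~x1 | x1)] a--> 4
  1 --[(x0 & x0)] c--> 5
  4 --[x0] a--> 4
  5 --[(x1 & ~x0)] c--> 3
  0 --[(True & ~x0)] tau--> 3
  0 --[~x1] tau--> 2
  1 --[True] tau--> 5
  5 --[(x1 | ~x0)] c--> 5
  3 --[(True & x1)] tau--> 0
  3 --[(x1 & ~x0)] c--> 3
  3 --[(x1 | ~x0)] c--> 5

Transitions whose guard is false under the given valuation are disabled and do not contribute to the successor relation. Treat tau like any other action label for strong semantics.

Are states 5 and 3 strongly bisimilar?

Answer: BISIMILAR

Analysis:
Refine partition for ~:
  round 0: {{0,1,2,3,4,5}}
  round 1: {{0},{1},{2},{3,5},{4}}
5 equivalence class(es) (converged in 2)
class of 5: {3,5}; class of 3: {3,5}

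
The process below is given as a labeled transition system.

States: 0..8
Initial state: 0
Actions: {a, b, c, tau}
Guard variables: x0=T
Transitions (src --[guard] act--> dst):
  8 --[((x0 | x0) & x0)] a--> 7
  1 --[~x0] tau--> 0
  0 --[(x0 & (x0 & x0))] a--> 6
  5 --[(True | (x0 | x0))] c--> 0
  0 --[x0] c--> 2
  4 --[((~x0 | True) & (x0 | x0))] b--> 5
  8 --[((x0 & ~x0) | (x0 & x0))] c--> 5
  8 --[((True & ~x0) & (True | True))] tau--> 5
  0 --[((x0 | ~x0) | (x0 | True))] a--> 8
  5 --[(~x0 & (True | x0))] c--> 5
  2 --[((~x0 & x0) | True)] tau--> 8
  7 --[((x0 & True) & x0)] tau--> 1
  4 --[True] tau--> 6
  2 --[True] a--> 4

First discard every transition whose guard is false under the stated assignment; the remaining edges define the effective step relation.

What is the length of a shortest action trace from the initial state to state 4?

Layered search for 4:
  Layer 0: {0}
  Layer 1: {2,6,8}
  Layer 2: {4,5,7}
depth(4)=2, e.g. c·a

Answer: 2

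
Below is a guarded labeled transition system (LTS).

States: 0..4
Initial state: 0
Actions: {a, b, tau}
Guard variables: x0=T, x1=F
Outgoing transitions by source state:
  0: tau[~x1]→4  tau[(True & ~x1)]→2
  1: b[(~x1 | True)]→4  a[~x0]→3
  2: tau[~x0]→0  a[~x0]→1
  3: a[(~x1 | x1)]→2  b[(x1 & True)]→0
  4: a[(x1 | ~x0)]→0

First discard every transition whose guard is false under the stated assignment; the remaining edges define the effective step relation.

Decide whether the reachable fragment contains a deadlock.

Answer: DEADLOCK at state 2

Analysis:
R = {0,2,4}
  0: tau→2  tau→4  [2 exit(s)]
  2: ∅  [no exit]
  4: ∅  [no exit]
witness 2: tau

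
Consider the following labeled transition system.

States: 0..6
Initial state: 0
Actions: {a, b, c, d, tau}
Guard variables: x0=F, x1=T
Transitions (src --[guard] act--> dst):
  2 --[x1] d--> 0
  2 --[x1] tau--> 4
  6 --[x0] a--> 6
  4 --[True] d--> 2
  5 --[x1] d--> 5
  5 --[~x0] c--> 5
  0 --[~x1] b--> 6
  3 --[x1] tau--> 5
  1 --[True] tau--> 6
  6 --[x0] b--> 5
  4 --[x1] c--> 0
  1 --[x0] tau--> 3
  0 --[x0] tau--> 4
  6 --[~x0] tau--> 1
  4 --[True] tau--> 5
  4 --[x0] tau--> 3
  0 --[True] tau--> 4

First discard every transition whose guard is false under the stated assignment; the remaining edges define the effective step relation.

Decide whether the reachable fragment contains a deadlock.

R = {0,2,4,5}
  0: tau→4  [deg 1]
  2: d→0  tau→4  [deg 2]
  4: c→0  d→2  tau→5  [deg 3]
  5: c→5  d→5  [deg 2]

Answer: DEADLOCK-FREE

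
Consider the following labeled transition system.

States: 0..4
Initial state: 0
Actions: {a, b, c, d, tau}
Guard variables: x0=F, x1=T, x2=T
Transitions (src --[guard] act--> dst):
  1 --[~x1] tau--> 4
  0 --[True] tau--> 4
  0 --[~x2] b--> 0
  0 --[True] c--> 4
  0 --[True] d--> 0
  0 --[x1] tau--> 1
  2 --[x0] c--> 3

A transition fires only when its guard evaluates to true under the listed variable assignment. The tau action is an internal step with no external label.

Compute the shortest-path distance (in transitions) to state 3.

Answer: UNREACHABLE

Trace:
Breadth-first toward 3:
  Layer 0: {0}
  Layer 1: {1,4}
3 never appears.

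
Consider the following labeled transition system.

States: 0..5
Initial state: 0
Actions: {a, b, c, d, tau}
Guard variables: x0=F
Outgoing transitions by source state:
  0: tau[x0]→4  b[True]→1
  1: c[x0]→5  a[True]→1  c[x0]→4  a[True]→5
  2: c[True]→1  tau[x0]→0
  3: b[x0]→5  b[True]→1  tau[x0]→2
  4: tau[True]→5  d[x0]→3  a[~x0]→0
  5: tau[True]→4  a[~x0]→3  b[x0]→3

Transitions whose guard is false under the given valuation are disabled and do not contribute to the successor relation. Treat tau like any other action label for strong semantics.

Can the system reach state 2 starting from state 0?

Guard filter leaves 9 enabled edge(s).
L0 = {0}
L1 = {1}  cumulative {0,1}
L2 = {5}  cumulative {0,1,5}
L3 = {3,4}  cumulative {0,1,3,4,5}
Reachable = {0,1,3,4,5}

Answer: UNREACHABLE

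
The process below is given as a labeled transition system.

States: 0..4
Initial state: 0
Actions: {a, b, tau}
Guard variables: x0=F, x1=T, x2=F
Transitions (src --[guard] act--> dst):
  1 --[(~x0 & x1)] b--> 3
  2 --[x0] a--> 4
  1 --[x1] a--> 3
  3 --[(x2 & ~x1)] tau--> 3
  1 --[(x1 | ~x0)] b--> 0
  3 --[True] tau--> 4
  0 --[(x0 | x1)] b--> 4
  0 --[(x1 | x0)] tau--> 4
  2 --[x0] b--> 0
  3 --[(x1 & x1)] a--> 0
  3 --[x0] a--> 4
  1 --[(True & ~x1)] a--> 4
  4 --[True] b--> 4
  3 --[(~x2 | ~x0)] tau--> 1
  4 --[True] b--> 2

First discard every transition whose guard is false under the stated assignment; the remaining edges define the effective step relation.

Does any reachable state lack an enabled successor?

R = {0,2,4}
  0: b→4  tau→4  [deg 2]
  2: ∅  [deadlock]
  4: b→2  b→4  [deg 2]
witness 2: b·b

Answer: DEADLOCK at state 2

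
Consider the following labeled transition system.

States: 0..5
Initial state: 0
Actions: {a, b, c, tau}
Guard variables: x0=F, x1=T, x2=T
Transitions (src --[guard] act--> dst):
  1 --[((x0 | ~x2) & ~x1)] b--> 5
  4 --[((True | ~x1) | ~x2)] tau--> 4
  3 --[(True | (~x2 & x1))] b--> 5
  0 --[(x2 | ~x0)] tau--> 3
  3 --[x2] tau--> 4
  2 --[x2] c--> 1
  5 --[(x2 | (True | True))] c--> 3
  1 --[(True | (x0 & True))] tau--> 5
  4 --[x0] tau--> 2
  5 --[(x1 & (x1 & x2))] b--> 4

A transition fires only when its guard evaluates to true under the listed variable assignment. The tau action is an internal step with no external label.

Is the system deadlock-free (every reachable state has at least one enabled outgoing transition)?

Reachable = {0,3,4,5}
  0: tau→3  [deg 1]
  3: b→5  tau→4  [deg 2]
  4: tau→4  [deg 1]
  5: b→4  c→3  [deg 2]

Answer: DEADLOCK-FREE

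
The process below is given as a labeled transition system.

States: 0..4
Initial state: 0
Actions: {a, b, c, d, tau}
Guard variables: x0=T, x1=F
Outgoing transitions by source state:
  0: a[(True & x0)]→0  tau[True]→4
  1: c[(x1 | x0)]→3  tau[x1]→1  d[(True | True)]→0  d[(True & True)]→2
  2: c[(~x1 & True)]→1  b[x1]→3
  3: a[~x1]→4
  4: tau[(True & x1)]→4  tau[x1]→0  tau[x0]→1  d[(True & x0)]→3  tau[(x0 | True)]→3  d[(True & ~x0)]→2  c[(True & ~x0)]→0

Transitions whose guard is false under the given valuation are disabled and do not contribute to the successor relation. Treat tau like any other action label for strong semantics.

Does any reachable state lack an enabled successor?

Reachable = {0,1,2,3,4}
  0: a→0  tau→4  [deg 2]
  1: c→3  d→0  d→2  [deg 3]
  2: c→1  [deg 1]
  3: a→4  [deg 1]
  4: d→3  tau→1  tau→3  [deg 3]

Answer: DEADLOCK-FREE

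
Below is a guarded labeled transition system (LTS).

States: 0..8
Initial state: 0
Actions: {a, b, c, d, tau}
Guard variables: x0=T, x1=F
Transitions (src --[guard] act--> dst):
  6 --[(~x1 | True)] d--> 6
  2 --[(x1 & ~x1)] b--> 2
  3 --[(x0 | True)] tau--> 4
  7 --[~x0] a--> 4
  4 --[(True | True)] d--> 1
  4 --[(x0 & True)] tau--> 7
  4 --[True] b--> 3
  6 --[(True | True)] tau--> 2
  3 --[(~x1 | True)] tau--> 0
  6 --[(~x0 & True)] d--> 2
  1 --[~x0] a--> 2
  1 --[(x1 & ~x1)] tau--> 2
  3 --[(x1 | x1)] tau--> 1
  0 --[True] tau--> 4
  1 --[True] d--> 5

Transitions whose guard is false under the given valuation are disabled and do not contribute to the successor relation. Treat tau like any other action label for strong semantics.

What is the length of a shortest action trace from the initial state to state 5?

Answer: 3

Analysis:
BFS to 5:
  Layer 0: {0}
  Layer 1: {4}
  Layer 2: {1,3,7}
  Layer 3: {5}
first hit 5 at d=3 via tau·d·d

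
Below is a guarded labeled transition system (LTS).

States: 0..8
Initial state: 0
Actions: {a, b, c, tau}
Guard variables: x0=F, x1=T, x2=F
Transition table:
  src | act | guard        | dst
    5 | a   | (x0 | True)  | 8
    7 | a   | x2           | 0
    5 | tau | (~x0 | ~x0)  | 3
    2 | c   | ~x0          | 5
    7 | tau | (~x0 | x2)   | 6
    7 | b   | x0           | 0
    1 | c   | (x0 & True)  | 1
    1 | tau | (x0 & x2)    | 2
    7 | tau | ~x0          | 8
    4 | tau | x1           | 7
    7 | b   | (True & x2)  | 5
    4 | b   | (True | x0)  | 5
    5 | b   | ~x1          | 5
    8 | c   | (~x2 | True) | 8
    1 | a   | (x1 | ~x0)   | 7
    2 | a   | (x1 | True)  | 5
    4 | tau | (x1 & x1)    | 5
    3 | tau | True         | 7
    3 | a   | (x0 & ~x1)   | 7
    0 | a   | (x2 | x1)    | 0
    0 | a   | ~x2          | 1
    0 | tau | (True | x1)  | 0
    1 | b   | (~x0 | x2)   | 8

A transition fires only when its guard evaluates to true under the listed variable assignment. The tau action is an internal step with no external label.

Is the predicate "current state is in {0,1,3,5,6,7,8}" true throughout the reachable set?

Answer: INVARIANT HOLDS

Analysis:
Allowed set {0,1,3,5,6,7,8}
R = {0,1,6,7,8}
  0: safe
  1: safe
  6: safe
  7: safe
  8: safe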